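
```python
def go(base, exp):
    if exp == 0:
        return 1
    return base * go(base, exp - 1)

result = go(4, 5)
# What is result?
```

go(4, 5) = 4 * 4 * 4 * 4 * 4 = 1024

Answer: 1024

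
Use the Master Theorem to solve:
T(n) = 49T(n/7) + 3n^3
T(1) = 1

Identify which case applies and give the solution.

a=49, b=7, f(n)=3n^3. log_7(49) = 2. Since c=3 > 2 and the regularity condition holds (49(n/7)^3 = (49/7^3)n^3 with 49/7^3 < 1), Case 3 applies: T(n) = Θ(f(n)) = O(n^3).

Answer: O(n^3) - Case 3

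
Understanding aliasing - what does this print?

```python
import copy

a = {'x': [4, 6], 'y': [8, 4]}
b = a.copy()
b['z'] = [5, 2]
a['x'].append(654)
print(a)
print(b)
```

Key concept: shallow copy of dict with mutable values.
Step by step:
`a = {'x': [4, 6], 'y': [8, 4]}` → a = {'x': [4, 6], 'y': [8, 4]}
`b = a.copy()` → b = {'x': [4, 6], 'y': [8, 4]}
`b['z'] = [5, 2]` → b = {'x': [4, 6], 'y': [8, 4], 'z': [5, 2]}
`a['x'].append(654)` → a = {'x': [4, 6, 654], 'y': [8, 4]}; b = {'x': [4, 6, 654], 'y': [8, 4], 'z': [5, 2]}
`print(a)` → prints {'x': [4, 6, 654], 'y': [8, 4]}
`print(b)` → prints {'x': [4, 6, 654], 'y': [8, 4], 'z': [5, 2]}

Answer:
{'x': [4, 6, 654], 'y': [8, 4]}
{'x': [4, 6, 654], 'y': [8, 4], 'z': [5, 2]}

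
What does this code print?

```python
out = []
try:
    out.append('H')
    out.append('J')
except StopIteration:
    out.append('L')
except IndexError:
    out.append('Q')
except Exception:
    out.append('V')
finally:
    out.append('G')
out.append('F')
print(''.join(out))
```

Execution trace: 'H' (try body) → 'J' (try body, no exception) → 'G' (finally) → 'F' (after the try/except). Output: HJGF

Answer: HJGF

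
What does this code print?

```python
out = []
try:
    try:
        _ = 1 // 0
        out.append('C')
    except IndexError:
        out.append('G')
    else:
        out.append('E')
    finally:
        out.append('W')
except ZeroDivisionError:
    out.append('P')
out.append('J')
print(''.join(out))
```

Execution trace: 'W' (finally) → 'P' (outer except ZeroDivisionError) → 'J' (after the try/except). Output: WPJ

Answer: WPJ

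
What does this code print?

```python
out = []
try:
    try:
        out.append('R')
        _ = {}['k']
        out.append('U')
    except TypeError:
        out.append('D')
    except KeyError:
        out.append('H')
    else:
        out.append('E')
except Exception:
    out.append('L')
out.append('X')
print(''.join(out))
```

Execution trace: 'R' (inner try body) → 'H' (inner except KeyError) → 'X' (after the try/except). Output: RHX

Answer: RHX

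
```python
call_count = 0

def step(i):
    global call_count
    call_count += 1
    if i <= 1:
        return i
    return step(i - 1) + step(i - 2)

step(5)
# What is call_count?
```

Calls(i) = 1 + Calls(i-1) + Calls(i-2); Calls(0)=Calls(1)=1. For i=5 this gives 15.

Answer: 15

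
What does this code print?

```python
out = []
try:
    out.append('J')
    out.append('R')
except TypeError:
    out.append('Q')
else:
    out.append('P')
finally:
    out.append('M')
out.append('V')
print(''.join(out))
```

Execution trace: 'J' (try body) → 'R' (try body, no exception) → 'P' (else) → 'M' (finally) → 'V' (after the try/except). Output: JRPMV

Answer: JRPMV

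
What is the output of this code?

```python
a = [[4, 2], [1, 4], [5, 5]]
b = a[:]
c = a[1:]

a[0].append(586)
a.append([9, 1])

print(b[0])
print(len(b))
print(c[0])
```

Key concept: slice with nested mutation.
Step by step:
`a = [[4, 2], [1, 4], [5, 5]]` → a = [[4, 2], [1, 4], [5, 5]]
`b = a[:]` → b = [[4, 2], [1, 4], [5, 5]]
`c = a[1:]` → c = [[1, 4], [5, 5]]
`a[0].append(586)` → a = [[4, 2, 586], [1, 4], [5, 5]]; b = [[4, 2, 586], [1, 4], [5, 5]]
`a.append([9, 1])` → a = [[4, 2, 586], [1, 4], [5, 5], [9, 1]]
`print(b[0])` → prints [4, 2, 586]
`print(len(b))` → prints 3
`print(c[0])` → prints [1, 4]

Answer:
[4, 2, 586]
3
[1, 4]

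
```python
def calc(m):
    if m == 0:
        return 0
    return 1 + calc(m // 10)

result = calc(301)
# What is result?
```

Count of digits of 301: 3

Answer: 3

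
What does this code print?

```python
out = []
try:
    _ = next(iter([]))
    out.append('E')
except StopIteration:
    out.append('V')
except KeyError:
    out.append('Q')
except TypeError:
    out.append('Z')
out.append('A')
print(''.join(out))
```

Execution trace: 'V' (except StopIteration) → 'A' (after the try/except). Output: VA

Answer: VA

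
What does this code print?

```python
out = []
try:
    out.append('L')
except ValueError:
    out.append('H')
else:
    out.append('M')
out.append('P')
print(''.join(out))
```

Execution trace: 'L' (try body, no exception) → 'M' (else) → 'P' (after the try/except). Output: LMP

Answer: LMP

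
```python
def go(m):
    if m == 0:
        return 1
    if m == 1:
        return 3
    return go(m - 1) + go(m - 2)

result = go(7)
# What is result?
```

Build up from base cases: go(0)=1, go(1)=3, go(2)=4, go(3)=7, go(4)=11, go(5)=18, go(6)=29, ..., go(7)=47

Answer: 47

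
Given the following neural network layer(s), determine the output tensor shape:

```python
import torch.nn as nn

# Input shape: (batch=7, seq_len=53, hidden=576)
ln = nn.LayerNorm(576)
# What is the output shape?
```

Input: (7, 53, 576) -> Output: (7, 53, 576)

Answer: (7, 53, 576)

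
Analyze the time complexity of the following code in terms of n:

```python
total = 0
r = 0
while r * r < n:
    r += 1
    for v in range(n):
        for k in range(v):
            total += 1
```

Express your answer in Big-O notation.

Each loop level contributes: √n × n × n. Multiplying the contributions gives O(n^2√n).

Answer: O(n^2√n)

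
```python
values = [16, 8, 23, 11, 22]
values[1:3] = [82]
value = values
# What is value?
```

Trace:
`values = [16, 8, 23, 11, 22]` → values = [16, 8, 23, 11, 22]
`values[1:3] = [82]` → values = [16, 82, 11, 22]
`value = values` → value = [16, 82, 11, 22]
So value = [16, 82, 11, 22]

Answer: [16, 82, 11, 22]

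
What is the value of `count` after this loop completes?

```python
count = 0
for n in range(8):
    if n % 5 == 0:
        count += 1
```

Count numbers divisible by 5 in range(8)
`count` takes the values: 0 → 1 → 2

Answer: 2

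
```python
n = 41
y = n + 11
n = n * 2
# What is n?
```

Trace:
`n = 41` → n = 41
`y = n + 11` → y = 52
`n = n * 2` → n = 82
So n = 82

Answer: 82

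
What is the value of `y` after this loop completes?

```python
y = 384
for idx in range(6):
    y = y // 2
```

Halve 6 times: 384 // 2^6 = 6
`y` takes the values: 384 → 192 → 96 → 48 → 24 → 12 → 6

Answer: 6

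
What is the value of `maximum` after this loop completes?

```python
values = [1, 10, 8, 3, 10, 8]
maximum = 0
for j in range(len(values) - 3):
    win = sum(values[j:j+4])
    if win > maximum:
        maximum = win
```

Max sum of 4-element window in [1, 10, 8, 3, 10, 8]
`maximum` takes the values: 0 → 22 → 31

Answer: 31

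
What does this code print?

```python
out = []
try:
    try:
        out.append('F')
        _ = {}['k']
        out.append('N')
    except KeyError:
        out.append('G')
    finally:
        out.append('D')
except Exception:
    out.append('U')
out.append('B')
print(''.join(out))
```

Execution trace: 'F' (inner try body) → 'G' (inner except KeyError) → 'D' (inner finally) → 'B' (after the try/except). Output: FGDB

Answer: FGDB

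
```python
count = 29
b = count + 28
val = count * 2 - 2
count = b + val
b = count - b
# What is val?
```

Trace:
`count = 29` → count = 29
`b = count + 28` → b = 57
`val = count * 2 - 2` → val = 56
`count = b + val` → count = 113
`b = count - b` → b = 56
So val = 56

Answer: 56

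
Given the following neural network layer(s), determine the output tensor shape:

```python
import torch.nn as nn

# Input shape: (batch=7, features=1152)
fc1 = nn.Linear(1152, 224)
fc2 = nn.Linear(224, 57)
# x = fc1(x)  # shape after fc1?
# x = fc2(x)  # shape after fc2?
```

Input: (7, 1152) -> after fc1: (7, 224) -> Output: (7, 57)

Answer: (7, 57)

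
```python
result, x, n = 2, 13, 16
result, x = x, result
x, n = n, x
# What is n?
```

Trace:
`result, x, n = 2, 13, 16` → result = 2; x = 13; n = 16
`result, x = x, result` → result = 13; x = 2
`x, n = n, x` → x = 16; n = 2
So n = 2

Answer: 2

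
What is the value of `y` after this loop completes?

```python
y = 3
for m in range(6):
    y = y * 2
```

Multiply by 2, 6 times: 3 * 2^6 = 192
`y` takes the values: 3 → 6 → 12 → 24 → 48 → 96 → 192

Answer: 192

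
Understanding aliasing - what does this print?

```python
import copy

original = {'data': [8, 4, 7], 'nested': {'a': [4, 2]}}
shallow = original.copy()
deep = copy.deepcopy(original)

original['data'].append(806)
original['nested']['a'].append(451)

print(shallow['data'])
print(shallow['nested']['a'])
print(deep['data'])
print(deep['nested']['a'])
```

Key concept: comparing shallow vs deep copy.
Step by step:
`original = {'data': [8, 4, 7], 'nested': {'a': [4, 2]}}` → original = {'data': [8, 4, 7], 'nested': {'a': [4, 2]}}
`shallow = original.copy()` → shallow = {'data': [8, 4, 7], 'nested': {'a': [4, 2]}}
`deep = copy.deepcopy(original)` → deep = {'data': [8, 4, 7], 'nested': {'a': [4, 2]}}
`original['data'].append(806)` → original = {'data': [8, 4, 7, 806], 'nested': {'a': [4, 2]}}; shallow = {'data': [8, 4, 7, 806], 'nested': {'a': [4, 2]}}
`original['nested']['a'].append(451)` → original = {'data': [8, 4, 7, 806], 'nested': {'a': [4, 2, 451]}}; shallow = {'data': [8, 4, 7, 806], 'nested': {'a': [4, 2, 451]}}
`print(shallow['data'])` → prints [8, 4, 7, 806]
`print(shallow['nested']['a'])` → prints [4, 2, 451]
`print(deep['data'])` → prints [8, 4, 7]
`print(deep['nested']['a'])` → prints [4, 2]

Answer:
[8, 4, 7, 806]
[4, 2, 451]
[8, 4, 7]
[4, 2]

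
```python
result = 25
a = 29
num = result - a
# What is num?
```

Trace:
`result = 25` → result = 25
`a = 29` → a = 29
`num = result - a` → num = -4
So num = -4

Answer: -4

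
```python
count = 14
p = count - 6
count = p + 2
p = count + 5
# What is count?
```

Trace:
`count = 14` → count = 14
`p = count - 6` → p = 8
`count = p + 2` → count = 10
`p = count + 5` → p = 15
So count = 10

Answer: 10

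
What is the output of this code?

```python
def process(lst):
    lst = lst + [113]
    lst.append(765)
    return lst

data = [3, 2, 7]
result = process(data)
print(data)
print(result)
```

Key concept: rebinding parameter vs mutation.
Step by step:
`data = [3, 2, 7]` → data = [3, 2, 7]
`result = process(data)` → result = [3, 2, 7, 113, 765]
`print(data)` → prints [3, 2, 7]
`print(result)` → prints [3, 2, 7, 113, 765]

Answer:
[3, 2, 7]
[3, 2, 7, 113, 765]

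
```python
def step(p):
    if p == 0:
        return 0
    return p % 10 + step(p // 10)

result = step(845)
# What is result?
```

Sum of digits of 845: 5 + 4 + 8 = 17

Answer: 17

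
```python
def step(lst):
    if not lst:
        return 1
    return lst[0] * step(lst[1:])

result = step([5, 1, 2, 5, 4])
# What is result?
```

Product over [5, 1, 2, 5, 4] = 5 * 1 * 2 * 5 * 4 = 200

Answer: 200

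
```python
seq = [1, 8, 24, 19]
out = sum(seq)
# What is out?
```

Trace:
`seq = [1, 8, 24, 19]` → seq = [1, 8, 24, 19]
`out = sum(seq)` → out = 52
So out = 52

Answer: 52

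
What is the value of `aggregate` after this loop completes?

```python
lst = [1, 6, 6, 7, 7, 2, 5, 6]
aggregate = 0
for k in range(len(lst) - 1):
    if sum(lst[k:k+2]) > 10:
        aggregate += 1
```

Count windows with sum > 10
`aggregate` takes the values: 0 → 1 → 2 → 3 → 4

Answer: 4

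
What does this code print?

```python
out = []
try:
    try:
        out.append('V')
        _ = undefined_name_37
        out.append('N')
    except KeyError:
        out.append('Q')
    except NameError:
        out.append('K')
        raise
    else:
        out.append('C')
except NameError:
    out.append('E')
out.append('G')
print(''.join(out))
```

Execution trace: 'V' (inner try body) → 'K' (inner except NameError) → 'E' (outer except NameError) → 'G' (after the try/except). Output: VKEG

Answer: VKEG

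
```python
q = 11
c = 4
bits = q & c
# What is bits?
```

Trace:
`q = 11` → q = 11
`c = 4` → c = 4
`bits = q & c` → bits = 0
So bits = 0

Answer: 0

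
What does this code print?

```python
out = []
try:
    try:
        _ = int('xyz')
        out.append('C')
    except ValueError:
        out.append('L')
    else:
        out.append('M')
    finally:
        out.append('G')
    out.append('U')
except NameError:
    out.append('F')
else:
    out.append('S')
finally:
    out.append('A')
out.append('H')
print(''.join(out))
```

Execution trace: 'L' (inner except ValueError) → 'G' (inner finally) → 'U' (try body, no exception) → 'S' (else) → 'A' (finally) → 'H' (after the try/except). Output: LGUSAH

Answer: LGUSAH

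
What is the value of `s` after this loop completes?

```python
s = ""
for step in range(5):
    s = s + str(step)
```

Concatenate digits 0 to 4
`s` takes the values: "" → "0" → "01" → "012" → "0123" → "01234"

Answer: "01234"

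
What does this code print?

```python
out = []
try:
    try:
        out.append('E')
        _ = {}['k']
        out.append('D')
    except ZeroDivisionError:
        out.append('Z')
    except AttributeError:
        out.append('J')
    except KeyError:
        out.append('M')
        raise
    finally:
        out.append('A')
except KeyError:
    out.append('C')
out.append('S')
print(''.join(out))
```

Execution trace: 'E' (inner try body) → 'M' (inner except KeyError) → 'A' (inner finally) → 'C' (outer except KeyError) → 'S' (after the try/except). Output: EMACS

Answer: EMACS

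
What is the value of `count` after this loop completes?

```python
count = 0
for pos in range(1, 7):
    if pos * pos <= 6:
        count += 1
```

Count numbers where pos² ≤ 6
`count` takes the values: 0 → 1 → 2

Answer: 2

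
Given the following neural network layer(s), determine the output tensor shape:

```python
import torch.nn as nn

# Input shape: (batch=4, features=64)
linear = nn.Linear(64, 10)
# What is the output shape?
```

Input: (4, 64) -> Output: (4, 10)

Answer: (4, 10)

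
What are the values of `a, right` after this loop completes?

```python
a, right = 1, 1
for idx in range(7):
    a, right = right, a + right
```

Fibonacci: after 7 iterations
`a, right` takes the values: (1, 1) → (1, 2) → (2, 3) → (3, 5) → (5, 8) → (8, 13) → (13, 21) → (21, 34)

Answer: 21, 34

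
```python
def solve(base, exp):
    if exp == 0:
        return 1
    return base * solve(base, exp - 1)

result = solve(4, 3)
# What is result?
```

solve(4, 3) = 4 * 4 * 4 = 64

Answer: 64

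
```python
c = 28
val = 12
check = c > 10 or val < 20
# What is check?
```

Trace:
`c = 28` → c = 28
`val = 12` → val = 12
`check = c > 10 or val < 20` → check = True
So check = True

Answer: True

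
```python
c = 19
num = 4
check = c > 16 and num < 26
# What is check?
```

Trace:
`c = 19` → c = 19
`num = 4` → num = 4
`check = c > 16 and num < 26` → check = True
So check = True

Answer: True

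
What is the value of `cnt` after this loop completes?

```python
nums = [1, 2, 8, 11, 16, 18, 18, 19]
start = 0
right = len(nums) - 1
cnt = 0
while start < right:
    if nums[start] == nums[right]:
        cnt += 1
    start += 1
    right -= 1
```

Count matching pairs from ends
`cnt` takes the values: 0

Answer: 0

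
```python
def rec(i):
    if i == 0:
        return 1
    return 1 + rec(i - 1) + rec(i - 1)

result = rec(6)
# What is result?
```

rec(i) = 1 + 2·rec(i-1), rec(0)=1. Closed form: (1+1)·2^6 - 1 = 127.

Answer: 127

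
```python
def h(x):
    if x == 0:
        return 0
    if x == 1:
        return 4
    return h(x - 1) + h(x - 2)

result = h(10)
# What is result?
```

Build up from base cases: h(0)=0, h(1)=4, h(2)=4, h(3)=8, h(4)=12, h(5)=20, h(6)=32, ..., h(10)=220

Answer: 220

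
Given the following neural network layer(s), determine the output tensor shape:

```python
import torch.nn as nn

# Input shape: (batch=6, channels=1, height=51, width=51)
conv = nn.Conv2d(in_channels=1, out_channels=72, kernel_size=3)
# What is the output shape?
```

Input: (6, 1, 51, 51) -> Output: (6, 72, 49, 49)

Answer: (6, 72, 49, 49)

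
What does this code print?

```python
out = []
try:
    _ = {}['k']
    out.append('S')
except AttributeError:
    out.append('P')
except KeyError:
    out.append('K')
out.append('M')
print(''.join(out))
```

Execution trace: 'K' (except KeyError) → 'M' (after the try/except). Output: KM

Answer: KM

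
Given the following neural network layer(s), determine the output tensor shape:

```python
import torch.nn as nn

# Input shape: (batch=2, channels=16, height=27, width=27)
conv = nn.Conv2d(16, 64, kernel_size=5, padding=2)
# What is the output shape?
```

Input: (2, 16, 27, 27) -> Output: (2, 64, 27, 27)

Answer: (2, 64, 27, 27)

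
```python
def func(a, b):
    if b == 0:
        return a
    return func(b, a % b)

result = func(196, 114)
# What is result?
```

func(196, 114) -> func(114, 82) -> func(82, 32) -> func(32, 18) -> func(18, 14) -> func(14, 4) -> func(4, 2) -> func(2, 0) -> 2

Answer: 2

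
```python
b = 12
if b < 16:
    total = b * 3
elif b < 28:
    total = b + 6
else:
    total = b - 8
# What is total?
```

Trace:
`b = 12` → b = 12
`if b < 16: ...` → b < 16 is True → total = 36
So total = 36

Answer: 36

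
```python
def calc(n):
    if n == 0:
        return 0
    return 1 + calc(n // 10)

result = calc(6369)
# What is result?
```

Count of digits of 6369: 4

Answer: 4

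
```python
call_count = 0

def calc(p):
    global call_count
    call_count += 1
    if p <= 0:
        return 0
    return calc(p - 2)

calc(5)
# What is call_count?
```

Linear recursion stepping by 2: 4 calls from p=5 down to ≤0.

Answer: 4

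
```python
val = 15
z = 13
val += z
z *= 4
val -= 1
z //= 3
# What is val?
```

Trace:
`val = 15` → val = 15
`z = 13` → z = 13
`val += z` → val = 28
`z *= 4` → z = 52
`val -= 1` → val = 27
`z //= 3` → z = 17
So val = 27

Answer: 27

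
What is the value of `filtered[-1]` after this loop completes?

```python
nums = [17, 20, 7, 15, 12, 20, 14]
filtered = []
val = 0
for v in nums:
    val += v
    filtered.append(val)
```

Cumulative sum ends at 105
`filtered` takes the values: [] → [17] → [17, 37] → [17, 37, 44] → [17, 37, 44, 59] → [17, 37, 44, 59, 71] → [17, 37, 44, 59, 71, 91] → [17, 37, 44, 59, 71, 91, 105]
So `filtered[-1]` = 105

Answer: 105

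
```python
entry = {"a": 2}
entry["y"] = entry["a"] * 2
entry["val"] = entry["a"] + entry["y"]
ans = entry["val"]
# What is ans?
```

Trace:
`entry = {"a": 2}` → entry = {'a': 2}
`entry["y"] = entry["a"] * 2` → entry = {'a': 2, 'y': 4}
`entry["val"] = entry["a"] + entry["y"]` → entry = {'a': 2, 'y': 4, 'val': 6}
`ans = entry["val"]` → ans = 6
So ans = 6

Answer: 6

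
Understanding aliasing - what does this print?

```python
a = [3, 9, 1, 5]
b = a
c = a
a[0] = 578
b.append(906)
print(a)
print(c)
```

Key concept: multiple aliases.
Step by step:
`a = [3, 9, 1, 5]` → a = [3, 9, 1, 5]
`b = a` → b = [3, 9, 1, 5] (same object as a)
`c = a` → c = [3, 9, 1, 5] (same object as a, b)
`a[0] = 578` → a = [578, 9, 1, 5] (same object as b, c); b = [578, 9, 1, 5] (same object as a, c); c = [578, 9, 1, 5] (same object as a, b)
`b.append(906)` → a = [578, 9, 1, 5, 906] (same object as b, c); b = [578, 9, 1, 5, 906] (same object as a, c); c = [578, 9, 1, 5, 906] (same object as a, b)
`print(a)` → prints [578, 9, 1, 5, 906]
`print(c)` → prints [578, 9, 1, 5, 906]

Answer:
[578, 9, 1, 5, 906]
[578, 9, 1, 5, 906]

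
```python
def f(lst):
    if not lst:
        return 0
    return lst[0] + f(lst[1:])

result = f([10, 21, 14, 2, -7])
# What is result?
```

10 + 21 + 14 + 2 + (-7) + 0 = 40

Answer: 40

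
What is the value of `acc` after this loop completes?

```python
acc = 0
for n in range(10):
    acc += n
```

Sum of 0 to 9 = 45
`acc` takes the values: 0 → 1 → 3 → 6 → 10 → 15 → 21 → 28 → 36 → 45

Answer: 45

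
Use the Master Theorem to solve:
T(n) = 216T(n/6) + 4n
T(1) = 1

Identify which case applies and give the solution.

a=216, b=6, f(n)=4n. log_6(216) = 3. Since c=1 < 3, Case 1 applies: T(n) = Θ(n^log_b(a)) = O(n^3).

Answer: O(n^3) - Case 1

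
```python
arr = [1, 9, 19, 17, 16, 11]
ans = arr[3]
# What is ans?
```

Trace:
`arr = [1, 9, 19, 17, 16, 11]` → arr = [1, 9, 19, 17, 16, 11]
`ans = arr[3]` → ans = 17
So ans = 17

Answer: 17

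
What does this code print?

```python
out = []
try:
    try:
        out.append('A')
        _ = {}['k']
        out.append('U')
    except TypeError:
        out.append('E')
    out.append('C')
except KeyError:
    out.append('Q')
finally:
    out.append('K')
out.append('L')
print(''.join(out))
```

Execution trace: 'A' (inner try body) → 'Q' (except KeyError) → 'K' (finally) → 'L' (after the try/except). Output: AQKL

Answer: AQKL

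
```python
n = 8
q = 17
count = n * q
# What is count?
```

Trace:
`n = 8` → n = 8
`q = 17` → q = 17
`count = n * q` → count = 136
So count = 136

Answer: 136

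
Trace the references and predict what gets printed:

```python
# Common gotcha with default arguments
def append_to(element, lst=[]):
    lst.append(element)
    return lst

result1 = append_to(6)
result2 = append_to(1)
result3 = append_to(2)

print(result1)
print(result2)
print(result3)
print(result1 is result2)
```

Key concept: mutable default argument gotcha.
Step by step:
`result1 = append_to(6)` → result1 = [6]
`result2 = append_to(1)` → result1 = [6, 1] (same object as result2); result2 = [6, 1] (same object as result1)
`result3 = append_to(2)` → result1 = [6, 1, 2] (same object as result2, result3); result2 = [6, 1, 2] (same object as result1, result3); result3 = [6, 1, 2] (same object as result1, result2)
`print(result1)` → prints [6, 1, 2]
`print(result2)` → prints [6, 1, 2]
`print(result3)` → prints [6, 1, 2]
`print(result1 is result2)` → prints True

Answer:
[6, 1, 2]
[6, 1, 2]
[6, 1, 2]
True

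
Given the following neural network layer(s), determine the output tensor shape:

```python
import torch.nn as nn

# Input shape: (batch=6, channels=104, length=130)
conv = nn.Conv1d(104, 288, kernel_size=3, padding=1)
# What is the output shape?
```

Input: (6, 104, 130) -> Output: (6, 288, 130)

Answer: (6, 288, 130)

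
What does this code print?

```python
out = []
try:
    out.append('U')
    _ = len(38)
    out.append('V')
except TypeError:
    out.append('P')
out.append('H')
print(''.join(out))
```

Execution trace: 'U' (try body) → 'P' (except TypeError) → 'H' (after the try/except). Output: UPH

Answer: UPH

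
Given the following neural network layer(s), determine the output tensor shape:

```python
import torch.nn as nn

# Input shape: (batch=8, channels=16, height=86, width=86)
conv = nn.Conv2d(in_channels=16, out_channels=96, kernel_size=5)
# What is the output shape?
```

Input: (8, 16, 86, 86) -> Output: (8, 96, 82, 82)

Answer: (8, 96, 82, 82)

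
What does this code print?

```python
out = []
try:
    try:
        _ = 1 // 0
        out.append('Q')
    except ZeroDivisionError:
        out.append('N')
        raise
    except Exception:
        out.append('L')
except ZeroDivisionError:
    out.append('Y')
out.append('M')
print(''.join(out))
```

Execution trace: 'N' (except ZeroDivisionError) → 'Y' (outer except ZeroDivisionError) → 'M' (after the try/except). Output: NYM

Answer: NYM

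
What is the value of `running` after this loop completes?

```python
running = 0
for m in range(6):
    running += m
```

Sum of 0 to 5 = 15
`running` takes the values: 0 → 1 → 3 → 6 → 10 → 15

Answer: 15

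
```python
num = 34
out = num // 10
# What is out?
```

Trace:
`num = 34` → num = 34
`out = num // 10` → out = 3
So out = 3

Answer: 3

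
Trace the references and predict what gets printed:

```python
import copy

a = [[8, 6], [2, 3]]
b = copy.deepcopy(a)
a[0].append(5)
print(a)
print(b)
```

Key concept: deep copy is fully independent.
Step by step:
`a = [[8, 6], [2, 3]]` → a = [[8, 6], [2, 3]]
`b = copy.deepcopy(a)` → b = [[8, 6], [2, 3]]
`a[0].append(5)` → a = [[8, 6, 5], [2, 3]]
`print(a)` → prints [[8, 6, 5], [2, 3]]
`print(b)` → prints [[8, 6], [2, 3]]

Answer:
[[8, 6, 5], [2, 3]]
[[8, 6], [2, 3]]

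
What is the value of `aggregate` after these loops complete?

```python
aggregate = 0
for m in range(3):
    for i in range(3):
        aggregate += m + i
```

Sum of all m+i for m,i in 3x3
`aggregate` takes the values: 0 → 1 → 3 → 4 → 6 → 9 → 11 → 14 → 18

Answer: 18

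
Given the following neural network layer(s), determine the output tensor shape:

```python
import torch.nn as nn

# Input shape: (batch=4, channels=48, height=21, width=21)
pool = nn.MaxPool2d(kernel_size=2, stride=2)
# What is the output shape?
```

Input: (4, 48, 21, 21) -> Output: (4, 48, 10, 10)

Answer: (4, 48, 10, 10)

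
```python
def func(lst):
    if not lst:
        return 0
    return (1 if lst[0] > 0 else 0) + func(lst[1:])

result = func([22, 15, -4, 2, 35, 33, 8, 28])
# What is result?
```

Count of positive elements in [22, 15, -4, 2, 35, 33, 8, 28] = 7

Answer: 7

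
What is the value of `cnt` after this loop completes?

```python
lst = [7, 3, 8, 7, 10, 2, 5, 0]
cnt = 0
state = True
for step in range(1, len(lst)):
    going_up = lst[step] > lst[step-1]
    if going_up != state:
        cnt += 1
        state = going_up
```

Count direction changes in [7, 3, 8, 7, 10, 2, 5, 0]
`cnt` takes the values: 0 → 1 → 2 → 3 → 4 → 5 → 6 → 7

Answer: 7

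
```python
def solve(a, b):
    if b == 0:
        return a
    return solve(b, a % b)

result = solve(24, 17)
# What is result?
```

solve(24, 17) -> solve(17, 7) -> solve(7, 3) -> solve(3, 1) -> solve(1, 0) -> 1

Answer: 1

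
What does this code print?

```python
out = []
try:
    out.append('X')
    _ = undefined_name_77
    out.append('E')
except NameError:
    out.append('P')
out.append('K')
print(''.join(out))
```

Execution trace: 'X' (try body) → 'P' (except NameError) → 'K' (after the try/except). Output: XPK

Answer: XPK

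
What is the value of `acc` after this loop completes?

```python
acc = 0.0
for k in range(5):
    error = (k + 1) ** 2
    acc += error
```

Sum of squared losses 1² + 2² + ... + 5²
`acc` takes the values: 0.0 → 1.0 → 5.0 → 14.0 → 30.0 → 55.0

Answer: 55.0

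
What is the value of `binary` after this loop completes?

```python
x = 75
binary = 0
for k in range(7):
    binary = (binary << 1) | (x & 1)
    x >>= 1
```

Reverse lowest 7 bits of 75
`binary` takes the values: 0 → 1 → 3 → 6 → 13 → 26 → 52 → 105

Answer: 105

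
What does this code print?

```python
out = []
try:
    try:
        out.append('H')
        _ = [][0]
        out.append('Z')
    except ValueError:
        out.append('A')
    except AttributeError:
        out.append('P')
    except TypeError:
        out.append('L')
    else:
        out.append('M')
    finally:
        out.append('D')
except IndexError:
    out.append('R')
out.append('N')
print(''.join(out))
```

Execution trace: 'H' (try body) → 'D' (finally) → 'R' (outer except IndexError) → 'N' (after the try/except). Output: HDRN

Answer: HDRN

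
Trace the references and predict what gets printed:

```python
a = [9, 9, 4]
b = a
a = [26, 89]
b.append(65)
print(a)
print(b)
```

Key concept: rebinding vs mutation: a is rebound to a new list, b still points at the original.
Step by step:
`a = [9, 9, 4]` → a = [9, 9, 4]
`b = a` → b = [9, 9, 4] (same object as a)
`a = [26, 89]` → a = [26, 89]
`b.append(65)` → b = [9, 9, 4, 65]
`print(a)` → prints [26, 89]
`print(b)` → prints [9, 9, 4, 65]

Answer:
[26, 89]
[9, 9, 4, 65]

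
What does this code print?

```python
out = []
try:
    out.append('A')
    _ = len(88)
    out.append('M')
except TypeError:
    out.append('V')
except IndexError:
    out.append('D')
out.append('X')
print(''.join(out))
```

Execution trace: 'A' (try body) → 'V' (except TypeError) → 'X' (after the try/except). Output: AVX

Answer: AVX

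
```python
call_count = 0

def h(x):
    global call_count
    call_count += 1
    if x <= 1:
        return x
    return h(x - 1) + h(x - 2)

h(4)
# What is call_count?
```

Calls(x) = 1 + Calls(x-1) + Calls(x-2); Calls(0)=Calls(1)=1. For x=4 this gives 9.

Answer: 9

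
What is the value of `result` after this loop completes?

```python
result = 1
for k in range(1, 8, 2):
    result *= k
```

Product of 1, 3, 5, ... up to 7
`result` takes the values: 1 → 3 → 15 → 105

Answer: 105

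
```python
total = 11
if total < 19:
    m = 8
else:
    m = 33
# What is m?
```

Trace:
`total = 11` → total = 11
`if total < 19: ...` → total < 19 is True → m = 8
So m = 8

Answer: 8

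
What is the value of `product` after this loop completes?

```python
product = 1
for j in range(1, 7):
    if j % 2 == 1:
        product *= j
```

Product of odd numbers 1 to 6
`product` takes the values: 1 → 3 → 15

Answer: 15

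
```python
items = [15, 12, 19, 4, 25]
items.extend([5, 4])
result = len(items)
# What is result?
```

Trace:
`items = [15, 12, 19, 4, 25]` → items = [15, 12, 19, 4, 25]
`items.extend([5, 4])` → items = [15, 12, 19, 4, 25, 5, 4]
`result = len(items)` → result = 7
So result = 7

Answer: 7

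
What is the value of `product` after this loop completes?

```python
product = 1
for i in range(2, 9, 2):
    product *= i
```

Product of even numbers 2 to 8
`product` takes the values: 1 → 2 → 8 → 48 → 384

Answer: 384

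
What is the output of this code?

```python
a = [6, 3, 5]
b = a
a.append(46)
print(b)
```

Key concept: basic list aliasing.
Step by step:
`a = [6, 3, 5]` → a = [6, 3, 5]
`b = a` → b = [6, 3, 5] (same object as a)
`a.append(46)` → a = [6, 3, 5, 46] (same object as b); b = [6, 3, 5, 46] (same object as a)
`print(b)` → prints [6, 3, 5, 46]

Answer: [6, 3, 5, 46]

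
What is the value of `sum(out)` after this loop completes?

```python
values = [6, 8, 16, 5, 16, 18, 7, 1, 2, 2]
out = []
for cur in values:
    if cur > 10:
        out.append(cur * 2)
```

Sum of doubled values > 10
`out` takes the values: [] → [32] → [32, 32] → [32, 32, 36]
So `sum(out)` = 100

Answer: 100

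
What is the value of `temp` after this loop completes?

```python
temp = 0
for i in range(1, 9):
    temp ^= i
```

XOR of 1 to 8
`temp` takes the values: 0 → 1 → 3 → 0 → 4 → 1 → 7 → 0 → 8

Answer: 8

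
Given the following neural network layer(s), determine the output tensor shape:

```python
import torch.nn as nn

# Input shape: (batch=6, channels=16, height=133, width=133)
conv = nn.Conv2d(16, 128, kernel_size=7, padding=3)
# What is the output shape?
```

Input: (6, 16, 133, 133) -> Output: (6, 128, 133, 133)

Answer: (6, 128, 133, 133)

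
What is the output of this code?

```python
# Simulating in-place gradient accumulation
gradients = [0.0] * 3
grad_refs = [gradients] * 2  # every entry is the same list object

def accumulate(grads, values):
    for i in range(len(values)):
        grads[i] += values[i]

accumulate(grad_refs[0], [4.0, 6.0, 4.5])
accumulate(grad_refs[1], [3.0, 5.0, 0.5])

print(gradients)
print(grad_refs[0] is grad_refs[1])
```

Key concept: gradient accumulation aliasing.
Step by step:
`gradients = [0.0] * 3` → gradients = [0.0, 0.0, 0.0]
`grad_refs = [gradients] * 2` → grad_refs = [[0.0, 0.0, 0.0], [0.0, 0.0, 0.0]]
`accumulate(grad_refs[0], [4.0, 6.0, 4.5])` → gradients = [4.0, 6.0, 4.5]; grad_refs = [[4.0, 6.0, 4.5], [4.0, 6.0, 4.5]]
`accumulate(grad_refs[1], [3.0, 5.0, 0.5])` → gradients = [7.0, 11.0, 5.0]; grad_refs = [[7.0, 11.0, 5.0], [7.0, 11.0, 5.0]]
`print(gradients)` → prints [7.0, 11.0, 5.0]
`print(grad_refs[0] is grad_refs[1])` → prints True

Answer:
[7.0, 11.0, 5.0]
True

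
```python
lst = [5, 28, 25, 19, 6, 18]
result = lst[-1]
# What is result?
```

Trace:
`lst = [5, 28, 25, 19, 6, 18]` → lst = [5, 28, 25, 19, 6, 18]
`result = lst[-1]` → result = 18
So result = 18

Answer: 18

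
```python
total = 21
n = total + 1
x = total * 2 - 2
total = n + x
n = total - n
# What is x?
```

Trace:
`total = 21` → total = 21
`n = total + 1` → n = 22
`x = total * 2 - 2` → x = 40
`total = n + x` → total = 62
`n = total - n` → n = 40
So x = 40

Answer: 40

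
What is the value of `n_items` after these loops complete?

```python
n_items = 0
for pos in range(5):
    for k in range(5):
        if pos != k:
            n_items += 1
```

5² - 5 (exclude diagonal)
`n_items` takes the values: 0 → 1 → 2 → 3 → 4 → 5 → 6 → 7 → 8 → 9 → 10 → 11 → 12 → 13 → 14 → 15 → 16 → 17 → 18 → 19 → 20

Answer: 20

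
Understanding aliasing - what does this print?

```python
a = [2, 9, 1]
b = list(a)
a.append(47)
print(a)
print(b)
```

Key concept: list() constructor creates copy.
Step by step:
`a = [2, 9, 1]` → a = [2, 9, 1]
`b = list(a)` → b = [2, 9, 1]
`a.append(47)` → a = [2, 9, 1, 47]
`print(a)` → prints [2, 9, 1, 47]
`print(b)` → prints [2, 9, 1]

Answer:
[2, 9, 1, 47]
[2, 9, 1]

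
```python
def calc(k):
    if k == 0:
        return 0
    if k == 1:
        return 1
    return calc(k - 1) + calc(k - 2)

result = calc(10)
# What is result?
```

Build up from base cases: calc(0)=0, calc(1)=1, calc(2)=1, calc(3)=2, calc(4)=3, calc(5)=5, calc(6)=8, ..., calc(10)=55

Answer: 55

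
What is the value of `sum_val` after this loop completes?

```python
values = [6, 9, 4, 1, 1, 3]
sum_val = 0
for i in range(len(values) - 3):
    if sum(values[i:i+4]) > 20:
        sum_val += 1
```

Count windows with sum > 20
`sum_val` takes the values: 0

Answer: 0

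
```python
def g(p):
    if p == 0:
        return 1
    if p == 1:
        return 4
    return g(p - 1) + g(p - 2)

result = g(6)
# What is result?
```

Build up from base cases: g(0)=1, g(1)=4, g(2)=5, g(3)=9, g(4)=14, g(5)=23, g(6)=37

Answer: 37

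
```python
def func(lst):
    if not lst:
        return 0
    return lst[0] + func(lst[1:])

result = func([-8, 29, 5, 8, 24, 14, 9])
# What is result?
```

(-8) + 29 + 5 + 8 + 24 + 14 + 9 + 0 = 81

Answer: 81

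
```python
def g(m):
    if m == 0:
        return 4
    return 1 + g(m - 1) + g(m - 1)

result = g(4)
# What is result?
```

g(m) = 1 + 2·g(m-1), g(0)=4. Closed form: (4+1)·2^4 - 1 = 79.

Answer: 79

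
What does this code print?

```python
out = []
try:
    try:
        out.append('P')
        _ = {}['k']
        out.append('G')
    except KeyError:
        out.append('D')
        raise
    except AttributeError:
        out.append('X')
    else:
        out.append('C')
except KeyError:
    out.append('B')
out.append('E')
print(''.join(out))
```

Execution trace: 'P' (inner try body) → 'D' (inner except KeyError) → 'B' (outer except KeyError) → 'E' (after the try/except). Output: PDBE

Answer: PDBE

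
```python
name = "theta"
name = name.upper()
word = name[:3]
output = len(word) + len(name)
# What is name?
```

Trace:
`name = "theta"` → name = 'theta'
`name = name.upper()` → name = 'THETA'
`word = name[:3]` → word = 'THE'
`output = len(word) + len(name)` → output = 8
So name = 'THETA'

Answer: 'THETA'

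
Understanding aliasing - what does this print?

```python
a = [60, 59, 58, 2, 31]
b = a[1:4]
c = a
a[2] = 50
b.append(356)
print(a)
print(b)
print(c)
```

Key concept: slice vs alias.
Step by step:
`a = [60, 59, 58, 2, 31]` → a = [60, 59, 58, 2, 31]
`b = a[1:4]` → b = [59, 58, 2]
`c = a` → c = [60, 59, 58, 2, 31] (same object as a)
`a[2] = 50` → a = [60, 59, 50, 2, 31] (same object as c); c = [60, 59, 50, 2, 31] (same object as a)
`b.append(356)` → b = [59, 58, 2, 356]
`print(a)` → prints [60, 59, 50, 2, 31]
`print(b)` → prints [59, 58, 2, 356]
`print(c)` → prints [60, 59, 50, 2, 31]

Answer:
[60, 59, 50, 2, 31]
[59, 58, 2, 356]
[60, 59, 50, 2, 31]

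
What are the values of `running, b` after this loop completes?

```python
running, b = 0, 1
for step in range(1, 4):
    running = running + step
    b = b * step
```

Sum and factorial of 1 to 3
`running, b` takes the values: (0, 1) → (1, 1) → (3, 1) → (3, 2) → (6, 2) → (6, 6)

Answer: 6, 6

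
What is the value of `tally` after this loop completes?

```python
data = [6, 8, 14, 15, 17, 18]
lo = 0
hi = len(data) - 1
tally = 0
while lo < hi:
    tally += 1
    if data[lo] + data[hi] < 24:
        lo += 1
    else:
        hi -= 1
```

Steps to find pair summing to 24
`tally` takes the values: 0 → 1 → 2 → 3 → 4 → 5

Answer: 5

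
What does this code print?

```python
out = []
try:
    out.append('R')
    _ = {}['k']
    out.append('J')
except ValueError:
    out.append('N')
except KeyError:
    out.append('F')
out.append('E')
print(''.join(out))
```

Execution trace: 'R' (try body) → 'F' (except KeyError) → 'E' (after the try/except). Output: RFE

Answer: RFE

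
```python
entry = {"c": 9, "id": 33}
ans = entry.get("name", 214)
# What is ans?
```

Trace:
`entry = {"c": 9, "id": 33}` → entry = {'c': 9, 'id': 33}
`ans = entry.get("name", 214)` → ans = 214
So ans = 214

Answer: 214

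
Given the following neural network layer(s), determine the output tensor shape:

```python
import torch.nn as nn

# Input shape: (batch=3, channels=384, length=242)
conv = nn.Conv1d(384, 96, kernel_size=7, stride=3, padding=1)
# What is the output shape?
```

Input: (3, 384, 242) -> Output: (3, 96, 80)

Answer: (3, 96, 80)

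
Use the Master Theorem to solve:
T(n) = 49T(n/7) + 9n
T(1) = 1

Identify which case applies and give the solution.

a=49, b=7, f(n)=9n. log_7(49) = 2. Since c=1 < 2, Case 1 applies: T(n) = Θ(n^log_b(a)) = O(n^2).

Answer: O(n^2) - Case 1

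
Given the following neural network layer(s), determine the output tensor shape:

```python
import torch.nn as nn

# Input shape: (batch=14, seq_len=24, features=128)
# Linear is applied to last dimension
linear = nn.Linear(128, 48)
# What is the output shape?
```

Input: (14, 24, 128) -> Output: (14, 24, 48)

Answer: (14, 24, 48)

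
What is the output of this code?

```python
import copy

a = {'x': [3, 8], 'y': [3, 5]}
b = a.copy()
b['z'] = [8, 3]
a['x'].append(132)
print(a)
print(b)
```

Key concept: shallow copy of dict with mutable values.
Step by step:
`a = {'x': [3, 8], 'y': [3, 5]}` → a = {'x': [3, 8], 'y': [3, 5]}
`b = a.copy()` → b = {'x': [3, 8], 'y': [3, 5]}
`b['z'] = [8, 3]` → b = {'x': [3, 8], 'y': [3, 5], 'z': [8, 3]}
`a['x'].append(132)` → a = {'x': [3, 8, 132], 'y': [3, 5]}; b = {'x': [3, 8, 132], 'y': [3, 5], 'z': [8, 3]}
`print(a)` → prints {'x': [3, 8, 132], 'y': [3, 5]}
`print(b)` → prints {'x': [3, 8, 132], 'y': [3, 5], 'z': [8, 3]}

Answer:
{'x': [3, 8, 132], 'y': [3, 5]}
{'x': [3, 8, 132], 'y': [3, 5], 'z': [8, 3]}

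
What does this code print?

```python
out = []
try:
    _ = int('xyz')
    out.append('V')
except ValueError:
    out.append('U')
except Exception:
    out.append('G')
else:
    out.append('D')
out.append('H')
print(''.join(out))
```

Execution trace: 'U' (except ValueError) → 'H' (after the try/except). Output: UH

Answer: UH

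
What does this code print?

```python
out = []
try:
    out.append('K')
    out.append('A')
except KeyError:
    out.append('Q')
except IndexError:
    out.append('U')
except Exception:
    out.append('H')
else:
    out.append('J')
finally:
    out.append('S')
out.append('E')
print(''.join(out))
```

Execution trace: 'K' (try body) → 'A' (try body, no exception) → 'J' (else) → 'S' (finally) → 'E' (after the try/except). Output: KAJSE

Answer: KAJSE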